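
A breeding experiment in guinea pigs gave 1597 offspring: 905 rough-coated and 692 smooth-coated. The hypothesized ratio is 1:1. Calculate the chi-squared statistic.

Under the 1:1 hypothesis (Σ ratio = 2, N = 1597):
  rough-coated: 1597 × 1/2 = 798.5
  smooth-coated: 1597 × 1/2 = 798.5
χ² = Σ (O − E)² / E
  rough-coated: (905 − 798.5)² / 798.5 = 14.2044
  smooth-coated: (692 − 798.5)² / 798.5 = 14.2044
χ² = 14.2044 + 14.2044 = 28.4088 ≈ 28.409

28.409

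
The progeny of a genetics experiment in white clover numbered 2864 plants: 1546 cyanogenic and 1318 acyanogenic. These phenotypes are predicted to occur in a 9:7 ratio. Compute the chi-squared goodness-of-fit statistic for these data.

5.995

The 9:7 ratio has 16 parts, so with N = 2864 the expected counts are:
  cyanogenic: 2864 × 9/16 = 1611
  acyanogenic: 2864 × 7/16 = 1253
χ² = Σ (O − E)² / E
  cyanogenic: (1546 − 1611)² / 1611 = 2.6226
  acyanogenic: (1318 − 1253)² / 1253 = 3.3719
χ² = 2.6226 + 3.3719 = 5.9945 ≈ 5.995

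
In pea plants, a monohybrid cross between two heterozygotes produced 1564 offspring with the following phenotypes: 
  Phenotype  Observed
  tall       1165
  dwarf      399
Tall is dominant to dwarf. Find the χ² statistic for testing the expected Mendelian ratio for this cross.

For a monohybrid cross between heterozygotes with complete dominance, the expected phenotypic ratio is 3:1.
Expected counts for N = 1564 under a 3:1 ratio (total parts = 4):
  tall: 1564 × 3/4 = 1173
  dwarf: 1564 × 1/4 = 391
χ² = Σ (O − E)² / E
  tall: (1165 − 1173)² / 1173 = 0.0546
  dwarf: (399 − 391)² / 391 = 0.1637
χ² = 0.0546 + 0.1637 = 0.2183 ≈ 0.218

0.218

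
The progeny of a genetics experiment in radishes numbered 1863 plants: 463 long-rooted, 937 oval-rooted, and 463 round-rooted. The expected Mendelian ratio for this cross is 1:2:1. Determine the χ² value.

0.065

Under the 1:2:1 hypothesis (Σ ratio = 4, N = 1863):
  long-rooted: 1863 × 1/4 = 465.75
  oval-rooted: 1863 × 2/4 = 931.5
  round-rooted: 1863 × 1/4 = 465.75
χ² = Σ (O − E)² / E
  long-rooted: (463 − 465.75)² / 465.75 = 0.0162
  oval-rooted: (937 − 931.5)² / 931.5 = 0.0325
  round-rooted: (463 − 465.75)² / 465.75 = 0.0162
χ² = 0.0162 + 0.0325 + 0.0162 = 0.0649 ≈ 0.065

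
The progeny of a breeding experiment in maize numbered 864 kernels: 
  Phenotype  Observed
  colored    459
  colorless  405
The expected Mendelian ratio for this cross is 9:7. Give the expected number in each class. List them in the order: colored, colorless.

486, 378

The 9:7 ratio has 16 parts, so with N = 864 the expected counts are:
  colored: 864 × 9/16 = 486
  colorless: 864 × 7/16 = 378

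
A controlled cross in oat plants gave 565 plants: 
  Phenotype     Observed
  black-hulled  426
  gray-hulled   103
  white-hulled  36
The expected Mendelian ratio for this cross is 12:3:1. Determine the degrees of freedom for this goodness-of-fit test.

A goodness-of-fit test with 3 phenotype classes has df = 3 − 1 = 2.

2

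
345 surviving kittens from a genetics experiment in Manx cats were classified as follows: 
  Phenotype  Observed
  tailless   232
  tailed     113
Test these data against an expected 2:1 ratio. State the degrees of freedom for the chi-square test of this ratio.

1

A goodness-of-fit test with 2 phenotype classes has df = 2 − 1 = 1.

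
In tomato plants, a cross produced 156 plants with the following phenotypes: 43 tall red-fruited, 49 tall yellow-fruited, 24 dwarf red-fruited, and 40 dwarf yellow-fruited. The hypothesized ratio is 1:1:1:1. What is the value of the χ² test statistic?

Total ratio parts = 4. Expected numbers out of 156:
  tall red-fruited: 156 × 1/4 = 39
  tall yellow-fruited: 156 × 1/4 = 39
  dwarf red-fruited: 156 × 1/4 = 39
  dwarf yellow-fruited: 156 × 1/4 = 39
χ² = Σ (O − E)² / E
  tall red-fruited: (43 − 39)² / 39 = 0.4103
  tall yellow-fruited: (49 − 39)² / 39 = 2.5641
  dwarf red-fruited: (24 − 39)² / 39 = 5.7692
  dwarf yellow-fruited: (40 − 39)² / 39 = 0.0256
χ² = 0.4103 + 2.5641 + 5.7692 + 0.0256 = 8.7692 ≈ 8.769

8.769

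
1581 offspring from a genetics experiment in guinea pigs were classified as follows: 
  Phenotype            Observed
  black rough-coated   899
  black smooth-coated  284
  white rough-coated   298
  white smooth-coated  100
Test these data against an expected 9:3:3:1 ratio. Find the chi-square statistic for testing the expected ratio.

0.650

The 9:3:3:1 ratio has 16 parts, so with N = 1581 the expected counts are:
  black rough-coated: 1581 × 9/16 = 889.3125
  black smooth-coated: 1581 × 3/16 = 296.4375
  white rough-coated: 1581 × 3/16 = 296.4375
  white smooth-coated: 1581 × 1/16 = 98.8125
χ² = Σ (O − E)² / E
  black rough-coated: (899 − 889.3125)² / 889.3125 = 0.1055
  black smooth-coated: (284 − 296.4375)² / 296.4375 = 0.5218
  white rough-coated: (298 − 296.4375)² / 296.4375 = 0.0082
  white smooth-coated: (100 − 98.8125)² / 98.8125 = 0.0143
χ² = 0.1055 + 0.5218 + 0.0082 + 0.0143 = 0.6498 ≈ 0.650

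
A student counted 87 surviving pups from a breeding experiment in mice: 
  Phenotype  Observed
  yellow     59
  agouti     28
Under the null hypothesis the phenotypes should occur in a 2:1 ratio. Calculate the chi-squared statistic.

0.052

Under the 2:1 hypothesis (Σ ratio = 3, N = 87):
  yellow: 87 × 2/3 = 58
  agouti: 87 × 1/3 = 29
χ² = Σ (O − E)² / E
  yellow: (59 − 58)² / 58 = 0.0172
  agouti: (28 − 29)² / 29 = 0.0345
χ² = 0.0172 + 0.0345 = 0.0517 ≈ 0.052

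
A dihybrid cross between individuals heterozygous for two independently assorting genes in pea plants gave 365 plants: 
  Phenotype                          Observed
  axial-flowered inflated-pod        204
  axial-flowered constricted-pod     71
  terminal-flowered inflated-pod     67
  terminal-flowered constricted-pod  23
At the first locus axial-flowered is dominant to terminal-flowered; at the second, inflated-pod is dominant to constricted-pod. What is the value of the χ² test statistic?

0.136

A dihybrid F₂ with independent assortment and complete dominance at both loci gives a 9:3:3:1 phenotypic ratio.
Under the 9:3:3:1 hypothesis (Σ ratio = 16, N = 365):
  axial-flowered inflated-pod: 365 × 9/16 = 205.3125
  axial-flowered constricted-pod: 365 × 3/16 = 68.4375
  terminal-flowered inflated-pod: 365 × 3/16 = 68.4375
  terminal-flowered constricted-pod: 365 × 1/16 = 22.8125
χ² = Σ (O − E)² / E
  axial-flowered inflated-pod: (204 − 205.3125)² / 205.3125 = 0.0084
  axial-flowered constricted-pod: (71 − 68.4375)² / 68.4375 = 0.0959
  terminal-flowered inflated-pod: (67 − 68.4375)² / 68.4375 = 0.0302
  terminal-flowered constricted-pod: (23 − 22.8125)² / 22.8125 = 0.0015
χ² = 0.0084 + 0.0959 + 0.0302 + 0.0015 = 0.136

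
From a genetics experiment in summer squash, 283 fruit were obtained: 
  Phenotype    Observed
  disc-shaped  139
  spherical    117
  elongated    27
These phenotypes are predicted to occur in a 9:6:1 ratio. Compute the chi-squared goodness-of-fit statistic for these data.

8.578

The 9:6:1 ratio has 16 parts, so with N = 283 the expected counts are:
  disc-shaped: 283 × 9/16 = 159.1875
  spherical: 283 × 6/16 = 106.125
  elongated: 283 × 1/16 = 17.6875
χ² = Σ (O − E)² / E
  disc-shaped: (139 − 159.1875)² / 159.1875 = 2.5601
  spherical: (117 − 106.125)² / 106.125 = 1.1144
  elongated: (27 − 17.6875)² / 17.6875 = 4.9030
χ² = 2.5601 + 1.1144 + 4.9030 = 8.5775 ≈ 8.578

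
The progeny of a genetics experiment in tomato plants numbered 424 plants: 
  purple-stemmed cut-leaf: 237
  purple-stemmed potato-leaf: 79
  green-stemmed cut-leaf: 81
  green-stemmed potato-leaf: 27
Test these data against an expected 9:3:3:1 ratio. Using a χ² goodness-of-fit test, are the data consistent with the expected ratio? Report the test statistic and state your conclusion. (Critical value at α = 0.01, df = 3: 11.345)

Under the 9:3:3:1 hypothesis (Σ ratio = 16, N = 424):
  purple-stemmed cut-leaf: 424 × 9/16 = 238.5
  purple-stemmed potato-leaf: 424 × 3/16 = 79.5
  green-stemmed cut-leaf: 424 × 3/16 = 79.5
  green-stemmed potato-leaf: 424 × 1/16 = 26.5
χ² = Σ (O − E)² / E
  purple-stemmed cut-leaf: (237 − 238.5)² / 238.5 = 0.0094
  purple-stemmed potato-leaf: (79 − 79.5)² / 79.5 = 0.0031
  green-stemmed cut-leaf: (81 − 79.5)² / 79.5 = 0.0283
  green-stemmed potato-leaf: (27 − 26.5)² / 26.5 = 0.0094
χ² = 0.0094 + 0.0031 + 0.0283 + 0.0094 = 0.0502 ≈ 0.050
Degrees of freedom = 4 − 1 = 3; critical value at α = 0.01 is 11.345.
Since 0.050 < 11.345, we fail to reject the null hypothesis — the data are consistent with the 9:3:3:1 ratio.

0.050; consistent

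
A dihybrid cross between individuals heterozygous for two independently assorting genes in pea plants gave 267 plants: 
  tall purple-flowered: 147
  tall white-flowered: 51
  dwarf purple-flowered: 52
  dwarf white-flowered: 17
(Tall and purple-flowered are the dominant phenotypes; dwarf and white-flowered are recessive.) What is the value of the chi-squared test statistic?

0.166

A dihybrid F₂ with independent assortment and complete dominance at both loci gives a 9:3:3:1 phenotypic ratio.
Total ratio parts = 16. Expected numbers out of 267:
  tall purple-flowered: 267 × 9/16 = 150.1875
  tall white-flowered: 267 × 3/16 = 50.0625
  dwarf purple-flowered: 267 × 3/16 = 50.0625
  dwarf white-flowered: 267 × 1/16 = 16.6875
χ² = Σ (O − E)² / E
  tall purple-flowered: (147 − 150.1875)² / 150.1875 = 0.0676
  tall white-flowered: (51 − 50.0625)² / 50.0625 = 0.0176
  dwarf purple-flowered: (52 − 50.0625)² / 50.0625 = 0.0750
  dwarf white-flowered: (17 − 16.6875)² / 16.6875 = 0.0059
χ² = 0.0676 + 0.0176 + 0.0750 + 0.0059 = 0.1661 ≈ 0.166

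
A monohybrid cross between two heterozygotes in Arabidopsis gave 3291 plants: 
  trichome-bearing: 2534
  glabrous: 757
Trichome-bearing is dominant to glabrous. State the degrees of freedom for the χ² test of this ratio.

1

For a monohybrid cross between heterozygotes with complete dominance, the expected phenotypic ratio is 3:1.
A goodness-of-fit test with 2 phenotype classes has df = 2 − 1 = 1.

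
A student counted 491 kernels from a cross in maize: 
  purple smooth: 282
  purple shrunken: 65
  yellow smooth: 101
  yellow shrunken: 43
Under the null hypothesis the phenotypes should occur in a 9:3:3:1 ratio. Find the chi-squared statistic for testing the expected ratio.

13.885

Expected counts for N = 491 under a 9:3:3:1 ratio (total parts = 16):
  purple smooth: 491 × 9/16 = 276.1875
  purple shrunken: 491 × 3/16 = 92.0625
  yellow smooth: 491 × 3/16 = 92.0625
  yellow shrunken: 491 × 1/16 = 30.6875
χ² = Σ (O − E)² / E
  purple smooth: (282 − 276.1875)² / 276.1875 = 0.1223
  purple shrunken: (65 − 92.0625)² / 92.0625 = 7.9552
  yellow smooth: (101 − 92.0625)² / 92.0625 = 0.8677
  yellow shrunken: (43 − 30.6875)² / 30.6875 = 4.9400
χ² = 0.1223 + 7.9552 + 0.8677 + 4.9400 = 13.8852 ≈ 13.885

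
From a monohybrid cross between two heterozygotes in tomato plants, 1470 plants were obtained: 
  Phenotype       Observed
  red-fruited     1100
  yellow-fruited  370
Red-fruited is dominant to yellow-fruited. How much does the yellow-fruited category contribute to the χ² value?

For a monohybrid cross between heterozygotes with complete dominance, the expected phenotypic ratio is 3:1.
Total ratio parts = 4. Expected numbers out of 1470:
  red-fruited: 1470 × 3/4 = 1102.5
  yellow-fruited: 1470 × 1/4 = 367.5
Contribution of yellow-fruited: (370 − 367.5)² / 367.5 = 0.0170

0.017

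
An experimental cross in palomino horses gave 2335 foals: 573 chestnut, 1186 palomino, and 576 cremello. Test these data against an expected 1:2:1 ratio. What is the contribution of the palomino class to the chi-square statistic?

The 1:2:1 ratio has 4 parts, so with N = 2335 the expected counts are:
  chestnut: 2335 × 1/4 = 583.75
  palomino: 2335 × 2/4 = 1167.5
  cremello: 2335 × 1/4 = 583.75
Contribution of palomino: (1186 − 1167.5)² / 1167.5 = 0.2931

0.293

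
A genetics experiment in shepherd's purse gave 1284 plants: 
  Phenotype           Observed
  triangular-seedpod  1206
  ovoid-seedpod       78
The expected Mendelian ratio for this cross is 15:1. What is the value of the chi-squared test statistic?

0.067

Under the 15:1 hypothesis (Σ ratio = 16, N = 1284):
  triangular-seedpod: 1284 × 15/16 = 1203.75
  ovoid-seedpod: 1284 × 1/16 = 80.25
χ² = Σ (O − E)² / E
  triangular-seedpod: (1206 − 1203.75)² / 1203.75 = 0.0042
  ovoid-seedpod: (78 − 80.25)² / 80.25 = 0.0631
χ² = 0.0042 + 0.0631 = 0.0673 ≈ 0.067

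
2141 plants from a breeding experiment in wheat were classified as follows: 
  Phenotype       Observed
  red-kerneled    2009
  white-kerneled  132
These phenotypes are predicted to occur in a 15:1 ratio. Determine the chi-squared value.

0.026

Total ratio parts = 16. Expected numbers out of 2141:
  red-kerneled: 2141 × 15/16 = 2007.1875
  white-kerneled: 2141 × 1/16 = 133.8125
χ² = Σ (O − E)² / E
  red-kerneled: (2009 − 2007.1875)² / 2007.1875 = 0.0016
  white-kerneled: (132 − 133.8125)² / 133.8125 = 0.0246
χ² = 0.0016 + 0.0246 = 0.0262 ≈ 0.026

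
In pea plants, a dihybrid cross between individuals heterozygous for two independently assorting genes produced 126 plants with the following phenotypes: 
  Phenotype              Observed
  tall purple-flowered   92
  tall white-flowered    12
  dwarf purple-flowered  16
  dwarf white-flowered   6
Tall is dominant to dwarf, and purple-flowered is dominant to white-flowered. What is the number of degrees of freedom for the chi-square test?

3

A dihybrid F₂ with independent assortment and complete dominance at both loci gives a 9:3:3:1 phenotypic ratio.
A goodness-of-fit test with 4 phenotype classes has df = 4 − 1 = 3.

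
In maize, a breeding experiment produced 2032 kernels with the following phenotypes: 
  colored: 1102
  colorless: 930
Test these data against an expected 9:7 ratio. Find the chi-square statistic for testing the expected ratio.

3.362

Under the 9:7 hypothesis (Σ ratio = 16, N = 2032):
  colored: 2032 × 9/16 = 1143
  colorless: 2032 × 7/16 = 889
χ² = Σ (O − E)² / E
  colored: (1102 − 1143)² / 1143 = 1.4707
  colorless: (930 − 889)² / 889 = 1.8909
χ² = 1.4707 + 1.8909 = 3.3616 ≈ 3.362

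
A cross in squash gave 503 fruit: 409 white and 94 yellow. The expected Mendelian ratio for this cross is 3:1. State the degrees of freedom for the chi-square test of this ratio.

A goodness-of-fit test with 2 phenotype classes has df = 2 − 1 = 1.

1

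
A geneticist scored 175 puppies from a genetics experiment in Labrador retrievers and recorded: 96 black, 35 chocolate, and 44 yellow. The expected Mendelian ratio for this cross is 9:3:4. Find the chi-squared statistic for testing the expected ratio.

0.208

Under the 9:3:4 hypothesis (Σ ratio = 16, N = 175):
  black: 175 × 9/16 = 98.4375
  chocolate: 175 × 3/16 = 32.8125
  yellow: 175 × 4/16 = 43.75
χ² = Σ (O − E)² / E
  black: (96 − 98.4375)² / 98.4375 = 0.0604
  chocolate: (35 − 32.8125)² / 32.8125 = 0.1458
  yellow: (44 − 43.75)² / 43.75 = 0.0014
χ² = 0.0604 + 0.1458 + 0.0014 = 0.2076 ≈ 0.208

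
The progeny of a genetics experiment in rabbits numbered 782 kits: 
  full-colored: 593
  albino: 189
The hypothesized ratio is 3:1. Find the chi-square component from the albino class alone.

0.216

Total ratio parts = 4. Expected numbers out of 782:
  full-colored: 782 × 3/4 = 586.5
  albino: 782 × 1/4 = 195.5
Contribution of albino: (189 − 195.5)² / 195.5 = 0.2161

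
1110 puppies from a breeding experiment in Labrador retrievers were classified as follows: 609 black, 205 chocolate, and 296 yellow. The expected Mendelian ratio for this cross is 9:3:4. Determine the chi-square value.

1.659

Total ratio parts = 16. Expected numbers out of 1110:
  black: 1110 × 9/16 = 624.375
  chocolate: 1110 × 3/16 = 208.125
  yellow: 1110 × 4/16 = 277.5
χ² = Σ (O − E)² / E
  black: (609 − 624.375)² / 624.375 = 0.3786
  chocolate: (205 − 208.125)² / 208.125 = 0.0469
  yellow: (296 − 277.5)² / 277.5 = 1.2333
χ² = 0.3786 + 0.0469 + 1.2333 = 1.6588 ≈ 1.659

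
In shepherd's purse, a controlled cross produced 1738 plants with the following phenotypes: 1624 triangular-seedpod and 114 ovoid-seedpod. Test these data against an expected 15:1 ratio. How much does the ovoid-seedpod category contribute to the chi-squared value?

0.266

The 15:1 ratio has 16 parts, so with N = 1738 the expected counts are:
  triangular-seedpod: 1738 × 15/16 = 1629.375
  ovoid-seedpod: 1738 × 1/16 = 108.625
Contribution of ovoid-seedpod: (114 − 108.625)² / 108.625 = 0.2660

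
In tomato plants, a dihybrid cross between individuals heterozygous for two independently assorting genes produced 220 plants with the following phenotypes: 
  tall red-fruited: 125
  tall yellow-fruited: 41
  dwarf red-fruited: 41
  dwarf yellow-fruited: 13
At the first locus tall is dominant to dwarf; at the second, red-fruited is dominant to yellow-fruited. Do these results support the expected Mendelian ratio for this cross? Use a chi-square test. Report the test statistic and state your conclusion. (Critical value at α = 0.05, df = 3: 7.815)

A dihybrid F₂ with independent assortment and complete dominance at both loci gives a 9:3:3:1 phenotypic ratio.
The 9:3:3:1 ratio has 16 parts, so with N = 220 the expected counts are:
  tall red-fruited: 220 × 9/16 = 123.75
  tall yellow-fruited: 220 × 3/16 = 41.25
  dwarf red-fruited: 220 × 3/16 = 41.25
  dwarf yellow-fruited: 220 × 1/16 = 13.75
χ² = Σ (O − E)² / E
  tall red-fruited: (125 − 123.75)² / 123.75 = 0.0126
  tall yellow-fruited: (41 − 41.25)² / 41.25 = 0.0015
  dwarf red-fruited: (41 − 41.25)² / 41.25 = 0.0015
  dwarf yellow-fruited: (13 − 13.75)² / 13.75 = 0.0409
χ² = 0.0126 + 0.0015 + 0.0015 + 0.0409 = 0.0565 ≈ 0.057
Degrees of freedom = 4 − 1 = 3; critical value at α = 0.05 is 7.815.
Since 0.057 < 7.815, we fail to reject the null hypothesis — the data are consistent with the 9:3:3:1 ratio.

0.057; consistent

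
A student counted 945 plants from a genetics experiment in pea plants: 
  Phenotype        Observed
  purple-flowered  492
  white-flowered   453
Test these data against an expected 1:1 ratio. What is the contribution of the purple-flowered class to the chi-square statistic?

The 1:1 ratio has 2 parts, so with N = 945 the expected counts are:
  purple-flowered: 945 × 1/2 = 472.5
  white-flowered: 945 × 1/2 = 472.5
Contribution of purple-flowered: (492 − 472.5)² / 472.5 = 0.8048

0.805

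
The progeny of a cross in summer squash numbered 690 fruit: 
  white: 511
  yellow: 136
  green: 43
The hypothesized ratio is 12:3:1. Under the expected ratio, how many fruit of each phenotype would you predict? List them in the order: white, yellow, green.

Expected counts for N = 690 under a 12:3:1 ratio (total parts = 16):
  white: 690 × 12/16 = 517.5
  yellow: 690 × 3/16 = 129.375
  green: 690 × 1/16 = 43.125

517.5, 129.375, 43.125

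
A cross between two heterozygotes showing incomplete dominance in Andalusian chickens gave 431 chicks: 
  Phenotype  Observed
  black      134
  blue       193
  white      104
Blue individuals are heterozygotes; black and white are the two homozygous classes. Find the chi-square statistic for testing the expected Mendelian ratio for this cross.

8.875

With incomplete dominance, a heterozygote × heterozygote cross gives a 1:2:1 phenotypic ratio.
Expected counts for N = 431 under a 1:2:1 ratio (total parts = 4):
  black: 431 × 1/4 = 107.75
  blue: 431 × 2/4 = 215.5
  white: 431 × 1/4 = 107.75
χ² = Σ (O − E)² / E
  black: (134 − 107.75)² / 107.75 = 6.3950
  blue: (193 − 215.5)² / 215.5 = 2.3492
  white: (104 − 107.75)² / 107.75 = 0.1305
χ² = 6.3950 + 2.3492 + 0.1305 = 8.8747 ≈ 8.875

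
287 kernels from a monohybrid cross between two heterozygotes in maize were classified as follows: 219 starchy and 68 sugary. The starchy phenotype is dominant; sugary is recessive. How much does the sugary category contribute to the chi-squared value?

0.196

For a monohybrid cross between heterozygotes with complete dominance, the expected phenotypic ratio is 3:1.
Expected counts for N = 287 under a 3:1 ratio (total parts = 4):
  starchy: 287 × 3/4 = 215.25
  sugary: 287 × 1/4 = 71.75
Contribution of sugary: (68 − 71.75)² / 71.75 = 0.1960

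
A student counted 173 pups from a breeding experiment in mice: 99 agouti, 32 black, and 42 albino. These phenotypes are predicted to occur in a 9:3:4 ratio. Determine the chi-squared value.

The 9:3:4 ratio has 16 parts, so with N = 173 the expected counts are:
  agouti: 173 × 9/16 = 97.3125
  black: 173 × 3/16 = 32.4375
  albino: 173 × 4/16 = 43.25
χ² = Σ (O − E)² / E
  agouti: (99 − 97.3125)² / 97.3125 = 0.0293
  black: (32 − 32.4375)² / 32.4375 = 0.0059
  albino: (42 − 43.25)² / 43.25 = 0.0361
χ² = 0.0293 + 0.0059 + 0.0361 = 0.0713 ≈ 0.071

0.071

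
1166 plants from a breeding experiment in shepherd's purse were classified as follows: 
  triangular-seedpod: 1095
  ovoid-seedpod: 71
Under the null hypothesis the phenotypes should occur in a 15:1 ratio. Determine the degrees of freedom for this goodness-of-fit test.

1

A goodness-of-fit test with 2 phenotype classes has df = 2 − 1 = 1.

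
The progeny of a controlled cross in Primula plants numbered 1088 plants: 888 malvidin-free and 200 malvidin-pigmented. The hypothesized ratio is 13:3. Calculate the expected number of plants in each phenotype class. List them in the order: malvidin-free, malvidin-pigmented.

The 13:3 ratio has 16 parts, so with N = 1088 the expected counts are:
  malvidin-free: 1088 × 13/16 = 884
  malvidin-pigmented: 1088 × 3/16 = 204

884, 204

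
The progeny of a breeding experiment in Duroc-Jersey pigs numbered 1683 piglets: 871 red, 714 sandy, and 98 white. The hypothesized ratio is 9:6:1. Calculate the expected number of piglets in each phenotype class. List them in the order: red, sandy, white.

Under the 9:6:1 hypothesis (Σ ratio = 16, N = 1683):
  red: 1683 × 9/16 = 946.6875
  sandy: 1683 × 6/16 = 631.125
  white: 1683 × 1/16 = 105.1875

946.6875, 631.125, 105.1875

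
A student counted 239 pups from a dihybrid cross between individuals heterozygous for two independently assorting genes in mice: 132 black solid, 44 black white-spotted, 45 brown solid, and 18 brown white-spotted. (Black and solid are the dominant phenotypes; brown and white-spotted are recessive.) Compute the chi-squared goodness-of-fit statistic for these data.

0.688

A dihybrid F₂ with independent assortment and complete dominance at both loci gives a 9:3:3:1 phenotypic ratio.
Under the 9:3:3:1 hypothesis (Σ ratio = 16, N = 239):
  black solid: 239 × 9/16 = 134.4375
  black white-spotted: 239 × 3/16 = 44.8125
  brown solid: 239 × 3/16 = 44.8125
  brown white-spotted: 239 × 1/16 = 14.9375
χ² = Σ (O − E)² / E
  black solid: (132 − 134.4375)² / 134.4375 = 0.0442
  black white-spotted: (44 − 44.8125)² / 44.8125 = 0.0147
  brown solid: (45 − 44.8125)² / 44.8125 = 0.0008
  brown white-spotted: (18 − 14.9375)² / 14.9375 = 0.6279
χ² = 0.0442 + 0.0147 + 0.0008 + 0.6279 = 0.6876 ≈ 0.688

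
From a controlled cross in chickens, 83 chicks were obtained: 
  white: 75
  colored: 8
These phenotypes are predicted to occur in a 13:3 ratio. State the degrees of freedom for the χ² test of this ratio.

A goodness-of-fit test with 2 phenotype classes has df = 2 − 1 = 1.

1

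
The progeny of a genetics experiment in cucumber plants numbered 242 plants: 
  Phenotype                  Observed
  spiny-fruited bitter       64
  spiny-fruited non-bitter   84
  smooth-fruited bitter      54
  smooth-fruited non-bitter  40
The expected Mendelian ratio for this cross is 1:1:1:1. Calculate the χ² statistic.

Expected counts for N = 242 under a 1:1:1:1 ratio (total parts = 4):
  spiny-fruited bitter: 242 × 1/4 = 60.5
  spiny-fruited non-bitter: 242 × 1/4 = 60.5
  smooth-fruited bitter: 242 × 1/4 = 60.5
  smooth-fruited non-bitter: 242 × 1/4 = 60.5
χ² = Σ (O − E)² / E
  spiny-fruited bitter: (64 − 60.5)² / 60.5 = 0.2025
  spiny-fruited non-bitter: (84 − 60.5)² / 60.5 = 9.1281
  smooth-fruited bitter: (54 − 60.5)² / 60.5 = 0.6983
  smooth-fruited non-bitter: (40 − 60.5)² / 60.5 = 6.9463
χ² = 0.2025 + 9.1281 + 0.6983 + 6.9463 = 16.9752 ≈ 16.975

16.975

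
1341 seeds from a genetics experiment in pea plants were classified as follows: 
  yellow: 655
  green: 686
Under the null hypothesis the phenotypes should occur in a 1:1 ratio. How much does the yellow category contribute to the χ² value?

Under the 1:1 hypothesis (Σ ratio = 2, N = 1341):
  yellow: 1341 × 1/2 = 670.5
  green: 1341 × 1/2 = 670.5
Contribution of yellow: (655 − 670.5)² / 670.5 = 0.3583

0.358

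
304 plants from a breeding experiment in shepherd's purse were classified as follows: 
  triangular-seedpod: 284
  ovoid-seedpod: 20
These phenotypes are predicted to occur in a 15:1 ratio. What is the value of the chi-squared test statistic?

0.056

Expected counts for N = 304 under a 15:1 ratio (total parts = 16):
  triangular-seedpod: 304 × 15/16 = 285
  ovoid-seedpod: 304 × 1/16 = 19
χ² = Σ (O − E)² / E
  triangular-seedpod: (284 − 285)² / 285 = 0.0035
  ovoid-seedpod: (20 − 19)² / 19 = 0.0526
χ² = 0.0035 + 0.0526 = 0.0561 ≈ 0.056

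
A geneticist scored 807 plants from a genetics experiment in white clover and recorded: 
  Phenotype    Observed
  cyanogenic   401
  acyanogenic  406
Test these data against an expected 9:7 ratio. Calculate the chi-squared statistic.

Under the 9:7 hypothesis (Σ ratio = 16, N = 807):
  cyanogenic: 807 × 9/16 = 453.9375
  acyanogenic: 807 × 7/16 = 353.0625
χ² = Σ (O − E)² / E
  cyanogenic: (401 − 453.9375)² / 453.9375 = 6.1735
  acyanogenic: (406 − 353.0625)² / 353.0625 = 7.9373
χ² = 6.1735 + 7.9373 = 14.1108 ≈ 14.111

14.111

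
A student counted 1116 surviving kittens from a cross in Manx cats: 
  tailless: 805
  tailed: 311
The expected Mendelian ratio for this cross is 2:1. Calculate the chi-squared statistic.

The 2:1 ratio has 3 parts, so with N = 1116 the expected counts are:
  tailless: 1116 × 2/3 = 744
  tailed: 1116 × 1/3 = 372
χ² = Σ (O − E)² / E
  tailless: (805 − 744)² / 744 = 5.0013
  tailed: (311 − 372)² / 372 = 10.0027
χ² = 5.0013 + 10.0027 = 15.004

15.004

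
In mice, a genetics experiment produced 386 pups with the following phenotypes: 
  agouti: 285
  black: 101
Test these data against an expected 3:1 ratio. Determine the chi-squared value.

0.280

Under the 3:1 hypothesis (Σ ratio = 4, N = 386):
  agouti: 386 × 3/4 = 289.5
  black: 386 × 1/4 = 96.5
χ² = Σ (O − E)² / E
  agouti: (285 − 289.5)² / 289.5 = 0.0699
  black: (101 − 96.5)² / 96.5 = 0.2098
χ² = 0.0699 + 0.2098 = 0.2797 ≈ 0.280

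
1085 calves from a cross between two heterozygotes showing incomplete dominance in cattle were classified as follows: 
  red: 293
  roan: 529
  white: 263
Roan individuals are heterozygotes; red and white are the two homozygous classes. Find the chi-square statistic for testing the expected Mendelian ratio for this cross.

2.331

With incomplete dominance, a heterozygote × heterozygote cross gives a 1:2:1 phenotypic ratio.
Expected counts for N = 1085 under a 1:2:1 ratio (total parts = 4):
  red: 1085 × 1/4 = 271.25
  roan: 1085 × 2/4 = 542.5
  white: 1085 × 1/4 = 271.25
χ² = Σ (O − E)² / E
  red: (293 − 271.25)² / 271.25 = 1.7440
  roan: (529 − 542.5)² / 542.5 = 0.3359
  white: (263 − 271.25)² / 271.25 = 0.2509
χ² = 1.7440 + 0.3359 + 0.2509 = 2.3308 ≈ 2.331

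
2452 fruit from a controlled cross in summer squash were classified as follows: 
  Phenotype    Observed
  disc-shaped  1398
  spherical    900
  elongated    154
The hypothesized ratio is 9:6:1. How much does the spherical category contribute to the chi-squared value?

Expected counts for N = 2452 under a 9:6:1 ratio (total parts = 16):
  disc-shaped: 2452 × 9/16 = 1379.25
  spherical: 2452 × 6/16 = 919.5
  elongated: 2452 × 1/16 = 153.25
Contribution of spherical: (900 − 919.5)² / 919.5 = 0.4135

0.414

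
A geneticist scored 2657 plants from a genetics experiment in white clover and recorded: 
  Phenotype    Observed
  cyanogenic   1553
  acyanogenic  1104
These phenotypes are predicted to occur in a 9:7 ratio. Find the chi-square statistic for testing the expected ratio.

Expected counts for N = 2657 under a 9:7 ratio (total parts = 16):
  cyanogenic: 2657 × 9/16 = 1494.5625
  acyanogenic: 2657 × 7/16 = 1162.4375
χ² = Σ (O − E)² / E
  cyanogenic: (1553 − 1494.5625)² / 1494.5625 = 2.2849
  acyanogenic: (1104 − 1162.4375)² / 1162.4375 = 2.9377
χ² = 2.2849 + 2.9377 = 5.2226 ≈ 5.223

5.223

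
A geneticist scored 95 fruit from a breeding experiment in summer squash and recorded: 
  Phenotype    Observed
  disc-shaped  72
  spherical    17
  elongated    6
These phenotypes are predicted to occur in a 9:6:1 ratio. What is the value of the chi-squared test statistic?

16.186

The 9:6:1 ratio has 16 parts, so with N = 95 the expected counts are:
  disc-shaped: 95 × 9/16 = 53.4375
  spherical: 95 × 6/16 = 35.625
  elongated: 95 × 1/16 = 5.9375
χ² = Σ (O − E)² / E
  disc-shaped: (72 − 53.4375)² / 53.4375 = 6.4480
  spherical: (17 − 35.625)² / 35.625 = 9.7373
  elongated: (6 − 5.9375)² / 5.9375 = 0.0007
χ² = 6.4480 + 9.7373 + 0.0007 = 16.186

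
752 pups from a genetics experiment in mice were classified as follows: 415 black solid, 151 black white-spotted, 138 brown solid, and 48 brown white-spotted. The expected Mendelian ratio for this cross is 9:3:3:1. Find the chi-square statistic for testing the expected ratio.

0.946

Under the 9:3:3:1 hypothesis (Σ ratio = 16, N = 752):
  black solid: 752 × 9/16 = 423
  black white-spotted: 752 × 3/16 = 141
  brown solid: 752 × 3/16 = 141
  brown white-spotted: 752 × 1/16 = 47
χ² = Σ (O − E)² / E
  black solid: (415 − 423)² / 423 = 0.1513
  black white-spotted: (151 − 141)² / 141 = 0.7092
  brown solid: (138 − 141)² / 141 = 0.0638
  brown white-spotted: (48 − 47)² / 47 = 0.0213
χ² = 0.1513 + 0.7092 + 0.0638 + 0.0213 = 0.9456 ≈ 0.946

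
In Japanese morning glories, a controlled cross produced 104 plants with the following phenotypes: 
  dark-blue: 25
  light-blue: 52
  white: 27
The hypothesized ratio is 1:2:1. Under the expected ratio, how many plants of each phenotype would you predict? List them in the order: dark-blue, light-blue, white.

Under the 1:2:1 hypothesis (Σ ratio = 4, N = 104):
  dark-blue: 104 × 1/4 = 26
  light-blue: 104 × 2/4 = 52
  white: 104 × 1/4 = 26

26, 52, 26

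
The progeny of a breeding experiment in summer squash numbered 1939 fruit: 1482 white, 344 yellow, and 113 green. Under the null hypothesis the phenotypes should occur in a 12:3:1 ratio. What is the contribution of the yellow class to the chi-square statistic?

1.053

Total ratio parts = 16. Expected numbers out of 1939:
  white: 1939 × 12/16 = 1454.25
  yellow: 1939 × 3/16 = 363.5625
  green: 1939 × 1/16 = 121.1875
Contribution of yellow: (344 − 363.5625)² / 363.5625 = 1.0526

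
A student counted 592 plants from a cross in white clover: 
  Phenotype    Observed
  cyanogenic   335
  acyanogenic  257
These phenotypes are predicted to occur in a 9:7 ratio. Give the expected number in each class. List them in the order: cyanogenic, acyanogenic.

333, 259

The 9:7 ratio has 16 parts, so with N = 592 the expected counts are:
  cyanogenic: 592 × 9/16 = 333
  acyanogenic: 592 × 7/16 = 259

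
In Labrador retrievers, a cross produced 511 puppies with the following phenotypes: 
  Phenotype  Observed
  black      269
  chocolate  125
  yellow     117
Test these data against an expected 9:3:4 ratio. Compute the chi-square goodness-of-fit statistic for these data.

10.979

Expected counts for N = 511 under a 9:3:4 ratio (total parts = 16):
  black: 511 × 9/16 = 287.4375
  chocolate: 511 × 3/16 = 95.8125
  yellow: 511 × 4/16 = 127.75
χ² = Σ (O − E)² / E
  black: (269 − 287.4375)² / 287.4375 = 1.1827
  chocolate: (125 − 95.8125)² / 95.8125 = 8.8914
  yellow: (117 − 127.75)² / 127.75 = 0.9046
χ² = 1.1827 + 8.8914 + 0.9046 = 10.9787 ≈ 10.979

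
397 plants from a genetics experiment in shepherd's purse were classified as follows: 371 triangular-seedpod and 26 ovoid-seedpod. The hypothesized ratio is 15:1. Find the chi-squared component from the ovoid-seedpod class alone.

0.057

Total ratio parts = 16. Expected numbers out of 397:
  triangular-seedpod: 397 × 15/16 = 372.1875
  ovoid-seedpod: 397 × 1/16 = 24.8125
Contribution of ovoid-seedpod: (26 − 24.8125)² / 24.8125 = 0.0568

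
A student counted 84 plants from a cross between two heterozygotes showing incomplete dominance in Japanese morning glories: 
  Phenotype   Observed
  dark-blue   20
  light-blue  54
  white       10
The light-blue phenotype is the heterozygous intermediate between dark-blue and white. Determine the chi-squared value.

With incomplete dominance, a heterozygote × heterozygote cross gives a 1:2:1 phenotypic ratio.
Expected counts for N = 84 under a 1:2:1 ratio (total parts = 4):
  dark-blue: 84 × 1/4 = 21
  light-blue: 84 × 2/4 = 42
  white: 84 × 1/4 = 21
χ² = Σ (O − E)² / E
  dark-blue: (20 − 21)² / 21 = 0.0476
  light-blue: (54 − 42)² / 42 = 3.4286
  white: (10 − 21)² / 21 = 5.7619
χ² = 0.0476 + 3.4286 + 5.7619 = 9.2381 ≈ 9.238

9.238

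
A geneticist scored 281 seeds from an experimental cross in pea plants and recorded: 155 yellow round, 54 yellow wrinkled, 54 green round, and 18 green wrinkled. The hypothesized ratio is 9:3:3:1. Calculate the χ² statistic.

The 9:3:3:1 ratio has 16 parts, so with N = 281 the expected counts are:
  yellow round: 281 × 9/16 = 158.0625
  yellow wrinkled: 281 × 3/16 = 52.6875
  green round: 281 × 3/16 = 52.6875
  green wrinkled: 281 × 1/16 = 17.5625
χ² = Σ (O − E)² / E
  yellow round: (155 − 158.0625)² / 158.0625 = 0.0593
  yellow wrinkled: (54 − 52.6875)² / 52.6875 = 0.0327
  green round: (54 − 52.6875)² / 52.6875 = 0.0327
  green wrinkled: (18 − 17.5625)² / 17.5625 = 0.0109
χ² = 0.0593 + 0.0327 + 0.0327 + 0.0109 = 0.1356 ≈ 0.136

0.136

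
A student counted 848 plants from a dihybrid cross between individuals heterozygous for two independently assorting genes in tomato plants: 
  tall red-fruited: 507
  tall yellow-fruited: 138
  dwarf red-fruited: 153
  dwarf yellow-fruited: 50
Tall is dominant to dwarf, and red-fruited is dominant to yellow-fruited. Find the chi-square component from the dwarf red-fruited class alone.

A dihybrid F₂ with independent assortment and complete dominance at both loci gives a 9:3:3:1 phenotypic ratio.
Total ratio parts = 16. Expected numbers out of 848:
  tall red-fruited: 848 × 9/16 = 477
  tall yellow-fruited: 848 × 3/16 = 159
  dwarf red-fruited: 848 × 3/16 = 159
  dwarf yellow-fruited: 848 × 1/16 = 53
Contribution of dwarf red-fruited: (153 − 159)² / 159 = 0.2264

0.226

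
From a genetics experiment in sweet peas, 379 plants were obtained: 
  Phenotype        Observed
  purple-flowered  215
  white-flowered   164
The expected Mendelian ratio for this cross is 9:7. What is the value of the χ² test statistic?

Expected counts for N = 379 under a 9:7 ratio (total parts = 16):
  purple-flowered: 379 × 9/16 = 213.1875
  white-flowered: 379 × 7/16 = 165.8125
χ² = Σ (O − E)² / E
  purple-flowered: (215 − 213.1875)² / 213.1875 = 0.0154
  white-flowered: (164 − 165.8125)² / 165.8125 = 0.0198
χ² = 0.0154 + 0.0198 = 0.0352 ≈ 0.035

0.035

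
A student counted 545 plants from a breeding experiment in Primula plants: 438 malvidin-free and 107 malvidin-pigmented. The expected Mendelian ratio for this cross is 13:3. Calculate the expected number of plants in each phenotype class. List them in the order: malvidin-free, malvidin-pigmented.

The 13:3 ratio has 16 parts, so with N = 545 the expected counts are:
  malvidin-free: 545 × 13/16 = 442.8125
  malvidin-pigmented: 545 × 3/16 = 102.1875

442.8125, 102.1875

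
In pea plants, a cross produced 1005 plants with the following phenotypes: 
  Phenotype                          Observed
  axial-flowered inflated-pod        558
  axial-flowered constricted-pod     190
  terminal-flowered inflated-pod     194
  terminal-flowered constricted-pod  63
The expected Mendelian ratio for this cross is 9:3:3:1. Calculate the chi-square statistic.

Under the 9:3:3:1 hypothesis (Σ ratio = 16, N = 1005):
  axial-flowered inflated-pod: 1005 × 9/16 = 565.3125
  axial-flowered constricted-pod: 1005 × 3/16 = 188.4375
  terminal-flowered inflated-pod: 1005 × 3/16 = 188.4375
  terminal-flowered constricted-pod: 1005 × 1/16 = 62.8125
χ² = Σ (O − E)² / E
  axial-flowered inflated-pod: (558 − 565.3125)² / 565.3125 = 0.0946
  axial-flowered constricted-pod: (190 − 188.4375)² / 188.4375 = 0.0130
  terminal-flowered inflated-pod: (194 − 188.4375)² / 188.4375 = 0.1642
  terminal-flowered constricted-pod: (63 − 62.8125)² / 62.8125 = 0.0006
χ² = 0.0946 + 0.0130 + 0.1642 + 0.0006 = 0.2724 ≈ 0.272

0.272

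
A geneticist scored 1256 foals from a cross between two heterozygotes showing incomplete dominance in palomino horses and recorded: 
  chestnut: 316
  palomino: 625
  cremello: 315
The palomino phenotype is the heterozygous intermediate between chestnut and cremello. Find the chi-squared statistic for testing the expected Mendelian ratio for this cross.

0.030

With incomplete dominance, a heterozygote × heterozygote cross gives a 1:2:1 phenotypic ratio.
Expected counts for N = 1256 under a 1:2:1 ratio (total parts = 4):
  chestnut: 1256 × 1/4 = 314
  palomino: 1256 × 2/4 = 628
  cremello: 1256 × 1/4 = 314
χ² = Σ (O − E)² / E
  chestnut: (316 − 314)² / 314 = 0.0127
  palomino: (625 − 628)² / 628 = 0.0143
  cremello: (315 − 314)² / 314 = 0.0032
χ² = 0.0127 + 0.0143 + 0.0032 = 0.0302 ≈ 0.030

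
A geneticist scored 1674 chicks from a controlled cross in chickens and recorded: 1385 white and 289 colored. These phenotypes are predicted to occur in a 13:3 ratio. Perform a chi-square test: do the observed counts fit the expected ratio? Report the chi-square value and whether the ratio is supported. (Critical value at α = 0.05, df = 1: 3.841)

Under the 13:3 hypothesis (Σ ratio = 16, N = 1674):
  white: 1674 × 13/16 = 1360.125
  colored: 1674 × 3/16 = 313.875
χ² = Σ (O − E)² / E
  white: (1385 − 1360.125)² / 1360.125 = 0.4549
  colored: (289 − 313.875)² / 313.875 = 1.9714
χ² = 0.4549 + 1.9714 = 2.4263 ≈ 2.426
Degrees of freedom = 2 − 1 = 1; critical value at α = 0.05 is 3.841.
Since 2.426 < 3.841, we fail to reject the null hypothesis — the data are consistent with the 13:3 ratio.

2.426; consistent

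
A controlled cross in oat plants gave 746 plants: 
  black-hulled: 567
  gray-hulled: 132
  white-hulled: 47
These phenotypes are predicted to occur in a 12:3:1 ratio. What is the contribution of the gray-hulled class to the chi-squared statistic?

0.443

Under the 12:3:1 hypothesis (Σ ratio = 16, N = 746):
  black-hulled: 746 × 12/16 = 559.5
  gray-hulled: 746 × 3/16 = 139.875
  white-hulled: 746 × 1/16 = 46.625
Contribution of gray-hulled: (132 − 139.875)² / 139.875 = 0.4434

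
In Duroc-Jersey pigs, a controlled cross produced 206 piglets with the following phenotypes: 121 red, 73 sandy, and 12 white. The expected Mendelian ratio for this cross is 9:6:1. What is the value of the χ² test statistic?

0.520

Under the 9:6:1 hypothesis (Σ ratio = 16, N = 206):
  red: 206 × 9/16 = 115.875
  sandy: 206 × 6/16 = 77.25
  white: 206 × 1/16 = 12.875
χ² = Σ (O − E)² / E
  red: (121 − 115.875)² / 115.875 = 0.2267
  sandy: (73 − 77.25)² / 77.25 = 0.2338
  white: (12 − 12.875)² / 12.875 = 0.0595
χ² = 0.2267 + 0.2338 + 0.0595 = 0.520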